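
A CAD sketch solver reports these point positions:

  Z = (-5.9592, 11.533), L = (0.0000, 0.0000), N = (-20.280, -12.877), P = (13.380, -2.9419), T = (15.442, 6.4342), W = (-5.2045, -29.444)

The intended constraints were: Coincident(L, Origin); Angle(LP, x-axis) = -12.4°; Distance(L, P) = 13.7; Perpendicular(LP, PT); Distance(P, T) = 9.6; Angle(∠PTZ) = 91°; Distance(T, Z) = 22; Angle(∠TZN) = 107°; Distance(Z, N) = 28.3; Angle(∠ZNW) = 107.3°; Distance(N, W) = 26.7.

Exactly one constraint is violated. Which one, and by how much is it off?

Distance(N, W) = 26.7 — off by 4.30.

L = (0.00, 0.00) ✓; LP at -12.40° ✓; |LP| = 13.70 ✓; ∠(LP, PT) = 90.00° ✓; |PT| = 9.600 ✓; ∠PTZ = 91.00° ✓; |TZ| = 22.00 ✓; ∠TZN = 107.0° ✓; |ZN| = 28.30 ✓; ∠ZNW = 107.3° ✓; |NW| = 22.40 ✗.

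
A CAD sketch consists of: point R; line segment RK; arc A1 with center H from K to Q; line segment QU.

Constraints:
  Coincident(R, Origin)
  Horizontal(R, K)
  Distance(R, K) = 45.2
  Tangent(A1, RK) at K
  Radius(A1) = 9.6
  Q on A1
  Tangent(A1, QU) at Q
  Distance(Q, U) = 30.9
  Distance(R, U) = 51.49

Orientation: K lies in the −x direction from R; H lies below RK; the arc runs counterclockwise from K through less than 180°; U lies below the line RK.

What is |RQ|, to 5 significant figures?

54.904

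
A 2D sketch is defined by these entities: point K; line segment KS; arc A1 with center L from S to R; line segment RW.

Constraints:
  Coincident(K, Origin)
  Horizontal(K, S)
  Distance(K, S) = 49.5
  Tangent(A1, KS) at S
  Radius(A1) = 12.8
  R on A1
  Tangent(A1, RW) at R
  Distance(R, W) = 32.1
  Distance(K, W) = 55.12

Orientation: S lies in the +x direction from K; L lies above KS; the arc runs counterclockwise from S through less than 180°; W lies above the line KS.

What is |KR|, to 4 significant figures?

62.12

K is at the origin; K and S share the same y with |KS| = 49.5 and S on the +x side, so S = (49.50, 0.000). A1 meets KS tangentially, so LS is at right angles to KS, so L = S + (0, 12.8) = (49.50, 12.80). Since LR ⟂ RW (tangency), |LW| = √(12.8² + 32.1²) = 34.56 regardless of where R sits on A1. So W lies on both circle(K, 55.12) and circle(L, 34.56); the above-KS intersection is W = (33.76, 43.57). R is the foot of the tangent from W: R = (57.93, 22.43).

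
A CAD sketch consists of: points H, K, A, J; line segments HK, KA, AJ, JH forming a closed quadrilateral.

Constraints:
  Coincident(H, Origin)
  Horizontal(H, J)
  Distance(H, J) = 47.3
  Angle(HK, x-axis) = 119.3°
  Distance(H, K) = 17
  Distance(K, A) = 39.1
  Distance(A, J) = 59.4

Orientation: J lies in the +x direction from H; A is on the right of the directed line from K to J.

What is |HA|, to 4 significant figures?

25.22

Checks: HK at 119.3° ✓; |KA| = 39.10 ✓; |AJ| = 59.40 ✓.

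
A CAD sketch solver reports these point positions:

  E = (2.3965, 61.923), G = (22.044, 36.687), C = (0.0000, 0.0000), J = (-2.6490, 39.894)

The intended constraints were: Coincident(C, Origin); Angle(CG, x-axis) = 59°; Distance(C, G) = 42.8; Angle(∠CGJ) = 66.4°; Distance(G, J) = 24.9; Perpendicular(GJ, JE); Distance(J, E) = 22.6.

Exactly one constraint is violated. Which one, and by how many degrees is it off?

Perpendicular(GJ, JE) — off by 5.50°.

C = (0.00, 0.00) ✓; CG at 59.00° ✓; |CG| = 42.80 ✓; ∠CGJ = 66.40° ✓; |GJ| = 24.90 ✓; ∠(GJ, JE) = 95.50° ✗; |JE| = 22.60 ✓.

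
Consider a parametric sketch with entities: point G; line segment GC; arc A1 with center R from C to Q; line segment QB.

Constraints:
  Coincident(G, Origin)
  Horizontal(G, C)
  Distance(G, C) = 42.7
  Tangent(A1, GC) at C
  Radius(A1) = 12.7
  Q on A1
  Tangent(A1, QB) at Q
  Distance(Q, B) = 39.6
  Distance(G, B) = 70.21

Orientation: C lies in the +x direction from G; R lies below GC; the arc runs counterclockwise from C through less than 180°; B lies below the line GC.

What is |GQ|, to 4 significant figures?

35.23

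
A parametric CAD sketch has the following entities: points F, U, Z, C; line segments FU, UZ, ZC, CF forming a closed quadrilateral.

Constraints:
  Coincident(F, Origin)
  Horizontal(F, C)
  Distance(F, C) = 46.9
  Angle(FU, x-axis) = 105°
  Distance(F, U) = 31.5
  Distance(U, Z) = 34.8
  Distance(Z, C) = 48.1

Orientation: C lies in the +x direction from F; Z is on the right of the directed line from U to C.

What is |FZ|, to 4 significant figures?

3.795

F is at the origin; FC is horizontal with |FC| = 46.9 and C in +x, so C = (46.9, 0). FU runs at 105.0° with |FU| = 31.5, so U = (-8.153, 30.43). Z is determined by |UZ| = 34.8 and |ZC| = 48.1 together: it lies at the intersection of circle(U, 34.8) and circle(C, 48.1). With |UC| = 62.90, the foot of the radical line on UC is 22.69 from U and the perpendicular offset is √(34.8² − 22.69²) = 26.39. Taking the right-of-UC solution: Z = (-1.062, -3.643).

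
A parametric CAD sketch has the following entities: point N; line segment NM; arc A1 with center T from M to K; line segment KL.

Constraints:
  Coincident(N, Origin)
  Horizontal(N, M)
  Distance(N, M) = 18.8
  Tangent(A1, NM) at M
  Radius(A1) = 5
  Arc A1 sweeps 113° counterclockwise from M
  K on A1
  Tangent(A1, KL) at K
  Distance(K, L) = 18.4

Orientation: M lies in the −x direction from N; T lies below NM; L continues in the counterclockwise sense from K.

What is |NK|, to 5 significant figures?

24.414

N is at the origin; N and M share the same y with |NM| = 18.8 and M on the −x side, so M = (-18.800, 0.0000). Tangency of A1 to NM means the radius TM is perpendicular to NM, so T = M + (0, -5) = (-18.800, -5.0000). On A1, M sits at bearing 90° from T; a 113° counterclockwise sweep puts K at bearing 203°, so K = T + 5.0·(cos 203°, sin 203°) = (-23.403, -6.9537). Then |NK| = |K − N| = 24.414.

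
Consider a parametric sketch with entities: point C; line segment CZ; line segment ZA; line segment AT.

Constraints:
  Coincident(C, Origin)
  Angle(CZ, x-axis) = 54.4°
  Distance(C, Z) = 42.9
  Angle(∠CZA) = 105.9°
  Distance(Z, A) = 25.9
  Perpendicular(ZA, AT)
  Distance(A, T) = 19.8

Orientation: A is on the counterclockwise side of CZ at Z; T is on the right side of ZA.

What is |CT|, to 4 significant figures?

71.73

∠CZA = 105.9°, so ZA runs at 54.4° + (180° − 105.9°) = 128.5° from the x-axis; with |ZA| = 25.9, A = Z + 25.9·(cos 128.5°, sin 128.5°) = (8.850, 55.15). ZA is perpendicular to AT; with |AT| = 19.8 on the right of ZA, T = A + 19.8·(0.7826, 0.6225) = (24.35, 67.48). Then |CT| = |T − C| = 71.73.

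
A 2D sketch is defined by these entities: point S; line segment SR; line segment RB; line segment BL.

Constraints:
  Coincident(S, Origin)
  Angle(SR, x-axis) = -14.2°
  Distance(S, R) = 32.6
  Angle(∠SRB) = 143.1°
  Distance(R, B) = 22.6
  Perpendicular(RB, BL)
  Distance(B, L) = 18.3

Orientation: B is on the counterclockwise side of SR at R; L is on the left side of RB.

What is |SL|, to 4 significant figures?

48.69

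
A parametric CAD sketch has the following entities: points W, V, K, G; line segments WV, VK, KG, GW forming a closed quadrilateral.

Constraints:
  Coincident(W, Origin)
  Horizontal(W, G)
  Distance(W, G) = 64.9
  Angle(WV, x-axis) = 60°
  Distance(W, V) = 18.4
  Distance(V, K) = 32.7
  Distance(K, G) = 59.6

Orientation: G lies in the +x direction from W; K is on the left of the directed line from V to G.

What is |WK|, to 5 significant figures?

51.099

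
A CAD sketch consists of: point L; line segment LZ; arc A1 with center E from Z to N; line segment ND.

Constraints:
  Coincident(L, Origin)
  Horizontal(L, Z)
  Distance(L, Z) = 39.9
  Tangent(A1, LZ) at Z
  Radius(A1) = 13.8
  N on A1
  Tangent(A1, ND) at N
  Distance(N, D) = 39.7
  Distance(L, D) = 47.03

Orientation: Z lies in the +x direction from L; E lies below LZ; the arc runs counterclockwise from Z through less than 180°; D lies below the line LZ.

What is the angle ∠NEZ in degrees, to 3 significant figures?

68.0°

L is at the origin; L and Z share the same y with |LZ| = 39.9 and Z on the +x side, so Z = (39.9, 0.00). Tangency of A1 to LZ means the radius EZ is perpendicular to LZ, so E = Z + (0, -13.8) = (39.9, -13.8). Since EN ⟂ ND (tangency), |ED| = √(13.8² + 39.7²) = 42.0 regardless of where N sits on A1. So D lies on both circle(L, 47.03) and circle(E, 42.0); the below-LZ intersection is D = (12.2, -45.4). N is the foot of the tangent from D: N = (27.1, -8.62).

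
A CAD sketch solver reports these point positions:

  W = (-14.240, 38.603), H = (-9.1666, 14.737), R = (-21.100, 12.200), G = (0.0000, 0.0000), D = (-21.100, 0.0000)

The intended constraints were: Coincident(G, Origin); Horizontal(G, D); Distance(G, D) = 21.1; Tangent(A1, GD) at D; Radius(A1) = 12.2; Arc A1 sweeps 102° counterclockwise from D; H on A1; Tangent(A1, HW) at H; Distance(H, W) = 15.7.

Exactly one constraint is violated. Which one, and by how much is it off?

Distance(H, W) = 15.7 — off by 8.70.

G = (0.00, 0.00) ✓; G.y = 0.00, D.y = 0.00 ✓; |GD| = 21.10 ✓; ∠(RD, DG) = 90.00° ✓; |RD| = 12.20 ✓; bearing(R→H) − bearing(R→D) = 102.0° ✓; |RH| = 12.20 ✓; ∠(RH, HW) = 90.00° ✓; |HW| = 24.40 ✗.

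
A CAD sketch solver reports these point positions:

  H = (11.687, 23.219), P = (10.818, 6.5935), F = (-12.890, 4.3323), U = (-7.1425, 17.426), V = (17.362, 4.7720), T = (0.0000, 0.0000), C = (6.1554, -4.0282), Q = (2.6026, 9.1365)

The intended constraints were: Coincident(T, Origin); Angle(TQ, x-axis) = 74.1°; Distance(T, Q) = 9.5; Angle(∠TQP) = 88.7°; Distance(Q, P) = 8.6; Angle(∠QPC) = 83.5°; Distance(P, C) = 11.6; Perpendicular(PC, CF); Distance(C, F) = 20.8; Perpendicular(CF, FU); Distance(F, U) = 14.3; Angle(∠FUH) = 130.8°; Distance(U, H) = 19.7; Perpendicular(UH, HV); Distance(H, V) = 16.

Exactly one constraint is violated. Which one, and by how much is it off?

Distance(H, V) = 16 — off by 3.30.

T = (0.00, 0.00) ✓; TQ at 74.10° ✓; |TQ| = 9.500 ✓; ∠TQP = 88.70° ✓; |QP| = 8.600 ✓; ∠QPC = 83.50° ✓; |PC| = 11.60 ✓; ∠(PC, CF) = 90.00° ✓; |CF| = 20.80 ✓; ∠(CF, FU) = 90.00° ✓; |FU| = 14.30 ✓; ∠FUH = 130.8° ✓; |UH| = 19.70 ✓; ∠(UH, HV) = 90.00° ✓; |HV| = 19.30 ✗.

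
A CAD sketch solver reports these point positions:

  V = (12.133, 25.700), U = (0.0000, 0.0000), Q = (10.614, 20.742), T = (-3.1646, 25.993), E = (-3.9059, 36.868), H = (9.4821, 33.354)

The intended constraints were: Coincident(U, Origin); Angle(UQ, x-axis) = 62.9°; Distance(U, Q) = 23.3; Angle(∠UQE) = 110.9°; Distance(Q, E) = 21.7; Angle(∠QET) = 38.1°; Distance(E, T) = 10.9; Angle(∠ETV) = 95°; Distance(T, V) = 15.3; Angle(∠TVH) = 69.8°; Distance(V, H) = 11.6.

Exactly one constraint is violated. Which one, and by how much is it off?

Distance(V, H) = 11.6 — off by 3.50.

U = (0.00, 0.00) ✓; UQ at 62.90° ✓; |UQ| = 23.30 ✓; ∠UQE = 110.9° ✓; |QE| = 21.70 ✓; ∠QET = 38.10° ✓; |ET| = 10.90 ✓; ∠ETV = 95.00° ✓; |TV| = 15.30 ✓; ∠TVH = 69.80° ✓; |VH| = 8.100 ✗.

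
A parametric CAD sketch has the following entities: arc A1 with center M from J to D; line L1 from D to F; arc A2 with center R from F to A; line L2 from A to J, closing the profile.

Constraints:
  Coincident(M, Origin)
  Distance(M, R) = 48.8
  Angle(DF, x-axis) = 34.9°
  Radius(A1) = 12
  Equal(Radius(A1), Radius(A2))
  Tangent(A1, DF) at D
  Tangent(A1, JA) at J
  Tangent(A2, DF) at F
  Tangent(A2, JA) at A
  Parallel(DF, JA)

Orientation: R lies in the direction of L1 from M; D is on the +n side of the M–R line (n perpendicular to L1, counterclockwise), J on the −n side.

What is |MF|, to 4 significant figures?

50.25

The slot axis is L1's direction at 34.9°, so u = (cos 34.9°, sin 34.9°) = (0.8202, 0.5721) and n = (−sin 34.9°, cos 34.9°) = (-0.5721, 0.8202). M is at the origin and R lies 48.8 along u from M, so R = 48.8·u = (40.02, 27.92). Tangency of A1 to both parallel lines with radius 12.0 puts D and J at M ± 12.0·n: D = (-6.866, 9.842), J = (6.866, -9.842). Equal radii place F and A the same way about R: F = R + 12.0·n = (33.16, 37.76), A = R − 12.0·n = (46.89, 18.08). Then |MF| = |F − M| = 50.25.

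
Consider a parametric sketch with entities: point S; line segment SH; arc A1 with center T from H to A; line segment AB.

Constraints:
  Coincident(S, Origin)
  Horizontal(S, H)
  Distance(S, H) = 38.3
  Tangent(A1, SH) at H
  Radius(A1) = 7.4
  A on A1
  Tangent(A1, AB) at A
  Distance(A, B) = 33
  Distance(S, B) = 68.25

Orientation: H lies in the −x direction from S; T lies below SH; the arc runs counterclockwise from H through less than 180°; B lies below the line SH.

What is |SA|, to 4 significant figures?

45.18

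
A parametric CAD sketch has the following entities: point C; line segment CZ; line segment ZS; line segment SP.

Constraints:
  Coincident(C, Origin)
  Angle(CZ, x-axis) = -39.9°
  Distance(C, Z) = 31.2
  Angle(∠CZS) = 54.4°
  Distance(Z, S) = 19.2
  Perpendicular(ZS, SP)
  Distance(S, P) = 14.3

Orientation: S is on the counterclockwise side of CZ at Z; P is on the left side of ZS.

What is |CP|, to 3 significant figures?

11.1

C is at the origin; CZ runs at -39.9° with length 31.2, so Z = 31.2·(cos -39.9°, sin -39.9°) = (23.9, -20.0). ∠CZS = 54.4°, so ZS runs at -39.9° + (180° − 54.4°) = 85.7° from the x-axis; with |ZS| = 19.2, S = Z + 19.2·(cos 85.7°, sin 85.7°) = (25.4, -0.867). ZS is perpendicular to SP; with |SP| = 14.3 on the left of ZS, P = S + 14.3·(-0.997, 0.0750) = (11.1, 0.205). Then |CP| = |P − C| = 11.1.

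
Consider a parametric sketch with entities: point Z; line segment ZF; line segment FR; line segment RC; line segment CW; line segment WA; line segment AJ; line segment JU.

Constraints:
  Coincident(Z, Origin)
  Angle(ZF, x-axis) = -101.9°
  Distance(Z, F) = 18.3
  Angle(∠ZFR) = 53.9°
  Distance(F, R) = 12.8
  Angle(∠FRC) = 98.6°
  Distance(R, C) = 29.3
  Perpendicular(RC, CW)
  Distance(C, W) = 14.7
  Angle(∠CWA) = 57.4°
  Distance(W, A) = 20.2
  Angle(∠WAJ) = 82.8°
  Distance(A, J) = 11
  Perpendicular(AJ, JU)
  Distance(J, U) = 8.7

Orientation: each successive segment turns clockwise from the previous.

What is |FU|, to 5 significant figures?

30.282

Z is at the origin; ZF runs at -101.9° with length 18.3, so F = (-3.7735, -17.907). ∠ZFR = 53.9° gives FR at 132.00° from the x-axis; with |FR| = 12.8, R = (-12.338, -8.3945). ∠FRC = 98.6° gives RC at 50.600° from the x-axis; with |RC| = 29.3, C = (6.2592, 14.247). The perpendicularity gives CW at right angles to RC, so CW runs at -39.400°; with |CW| = 14.7, W = (17.618, 4.9161). ∠CWA = 57.4° gives WA at -162.00° from the x-axis; with |WA| = 20.2, A = (-1.5930, -1.3260). ∠WAJ = 82.8° gives AJ at 100.80° from the x-axis; with |AJ| = 11.0, J = (-3.6542, 9.4791). AJ ⟂ JU, so JU runs at 10.800°; with |JU| = 8.7, U = (4.8917, 11.109). Then |FU| = |U − F| = 30.282.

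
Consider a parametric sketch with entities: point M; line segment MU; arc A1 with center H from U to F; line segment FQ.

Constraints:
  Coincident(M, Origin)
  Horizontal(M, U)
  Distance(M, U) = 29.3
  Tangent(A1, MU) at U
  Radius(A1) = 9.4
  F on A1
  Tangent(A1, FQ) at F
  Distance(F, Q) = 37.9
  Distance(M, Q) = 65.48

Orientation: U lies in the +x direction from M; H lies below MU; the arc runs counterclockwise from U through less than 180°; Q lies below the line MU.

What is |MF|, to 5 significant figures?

27.798

Checks: |HF| = 9.400 ✓; ∠(HF, FQ) = 90.00° ✓; |FQ| = 37.90 ✓; |MQ| = 65.48 ✓.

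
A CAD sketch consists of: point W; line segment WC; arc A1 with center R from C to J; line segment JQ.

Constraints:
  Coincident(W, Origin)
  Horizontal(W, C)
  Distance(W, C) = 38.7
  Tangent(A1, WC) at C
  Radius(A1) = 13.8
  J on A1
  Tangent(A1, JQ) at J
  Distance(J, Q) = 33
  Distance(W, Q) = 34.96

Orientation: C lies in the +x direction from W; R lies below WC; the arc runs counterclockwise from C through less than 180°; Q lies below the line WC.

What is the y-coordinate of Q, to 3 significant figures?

-33.8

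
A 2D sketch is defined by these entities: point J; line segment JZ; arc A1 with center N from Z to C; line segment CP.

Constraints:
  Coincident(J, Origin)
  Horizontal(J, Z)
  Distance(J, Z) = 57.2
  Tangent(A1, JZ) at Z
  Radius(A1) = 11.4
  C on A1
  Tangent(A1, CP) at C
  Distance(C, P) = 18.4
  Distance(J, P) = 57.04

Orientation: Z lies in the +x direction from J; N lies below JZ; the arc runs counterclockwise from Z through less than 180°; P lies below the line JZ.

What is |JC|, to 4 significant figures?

47.59

J is at the origin; JZ is horizontal with |JZ| = 57.2 and Z on the +x side, so Z = (57.20, 0.000). Tangency of A1 to JZ means the radius NZ is perpendicular to JZ, so N = Z + (0, -11.4) = (57.20, -11.40). Since NC ⟂ CP (tangency), |NP| = √(11.4² + 18.4²) = 21.65 regardless of where C sits on A1. So P lies on both circle(J, 57.04) and circle(N, 21.65); the below-JZ intersection is P = (47.91, -30.95). C is the foot of the tangent from P: C = (45.87, -12.66).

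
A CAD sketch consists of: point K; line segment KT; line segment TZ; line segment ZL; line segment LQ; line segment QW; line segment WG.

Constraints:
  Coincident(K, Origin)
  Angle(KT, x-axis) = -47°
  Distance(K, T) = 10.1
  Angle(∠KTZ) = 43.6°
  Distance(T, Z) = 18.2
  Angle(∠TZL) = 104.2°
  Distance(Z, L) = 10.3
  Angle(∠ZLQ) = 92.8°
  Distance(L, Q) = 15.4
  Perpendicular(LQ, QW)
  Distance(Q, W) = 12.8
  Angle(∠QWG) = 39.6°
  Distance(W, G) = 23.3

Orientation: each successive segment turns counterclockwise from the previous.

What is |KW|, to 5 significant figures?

6.9161

K is at the origin; KT runs at -47.0° with length 10.1, so T = (6.8882, -7.3867). ∠KTZ = 43.6° gives TZ at 89.400° from the x-axis; with |TZ| = 18.2, Z = (7.0788, 10.812). ∠TZL = 104.2° gives ZL at 165.20° from the x-axis; with |ZL| = 10.3, L = (-2.8795, 13.443). ∠ZLQ = 92.8° gives LQ at -107.60° from the x-axis; with |LQ| = 15.4, Q = (-7.5360, -1.2357). LQ ⟂ QW, so QW runs at -17.600°; with |QW| = 12.8, W = (4.6648, -5.1060). Then |KW| = |W − K| = 6.9161.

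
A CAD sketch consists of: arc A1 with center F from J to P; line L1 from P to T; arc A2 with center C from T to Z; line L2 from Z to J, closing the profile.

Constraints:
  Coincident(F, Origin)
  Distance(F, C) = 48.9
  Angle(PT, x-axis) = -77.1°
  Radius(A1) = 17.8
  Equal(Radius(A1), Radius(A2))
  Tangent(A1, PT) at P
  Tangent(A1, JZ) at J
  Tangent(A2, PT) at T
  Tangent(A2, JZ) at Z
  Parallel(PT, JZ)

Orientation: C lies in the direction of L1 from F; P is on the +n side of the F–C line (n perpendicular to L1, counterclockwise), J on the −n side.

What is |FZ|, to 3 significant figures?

52.0

The slot axis is L1's direction at -77.1°, so u = (cos -77.1°, sin -77.1°) = (0.223, -0.975) and n = (−sin -77.1°, cos -77.1°) = (0.975, 0.223). F is at the origin and C lies 48.9 along u from F, so C = 48.9·u = (10.9, -47.7). Tangency of A1 to both parallel lines with radius 17.8 puts P and J at F ± 17.8·n: P = (17.4, 3.97), J = (-17.4, -3.97). Equal radii place T and Z the same way about C: T = C + 17.8·n = (28.3, -43.7), Z = C − 17.8·n = (-6.43, -51.6). Then |FZ| = |Z − F| = 52.0.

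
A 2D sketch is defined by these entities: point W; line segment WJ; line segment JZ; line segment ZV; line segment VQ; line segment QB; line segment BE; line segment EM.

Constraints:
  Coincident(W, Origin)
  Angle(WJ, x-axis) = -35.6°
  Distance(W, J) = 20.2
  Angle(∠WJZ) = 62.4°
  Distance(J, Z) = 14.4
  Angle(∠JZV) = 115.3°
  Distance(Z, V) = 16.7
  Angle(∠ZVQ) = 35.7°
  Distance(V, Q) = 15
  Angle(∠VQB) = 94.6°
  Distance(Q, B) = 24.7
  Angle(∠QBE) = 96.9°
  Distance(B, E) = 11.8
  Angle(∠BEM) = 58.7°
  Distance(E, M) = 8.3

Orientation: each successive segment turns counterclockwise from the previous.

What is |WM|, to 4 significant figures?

27.54

W is at the origin; WJ runs at -35.6° with length 20.2, so J = (16.42, -11.76). ∠WJZ = 62.4° gives JZ at 82.00° from the x-axis; with |JZ| = 14.4, Z = (18.43, 2.501). ∠JZV = 115.3° gives ZV at 146.7° from the x-axis; with |ZV| = 16.7, V = (4.471, 11.67). ∠ZVQ = 35.7° gives VQ at -69.00° from the x-axis; with |VQ| = 15.0, Q = (9.846, -2.334). ∠VQB = 94.6° gives QB at 16.40° from the x-axis; with |QB| = 24.7, B = (33.54, 4.640). ∠QBE = 96.9° gives BE at 99.50° from the x-axis; with |BE| = 11.8, E = (31.59, 16.28). ∠BEM = 58.7° gives EM at -139.2° from the x-axis; with |EM| = 8.3, M = (25.31, 10.85). Then |WM| = |M − W| = 27.54.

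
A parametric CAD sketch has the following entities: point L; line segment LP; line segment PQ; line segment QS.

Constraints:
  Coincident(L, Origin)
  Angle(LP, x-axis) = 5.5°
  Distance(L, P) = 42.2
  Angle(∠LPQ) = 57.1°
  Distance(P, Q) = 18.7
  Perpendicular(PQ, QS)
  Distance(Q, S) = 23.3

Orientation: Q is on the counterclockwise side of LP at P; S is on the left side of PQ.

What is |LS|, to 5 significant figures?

12.846

L is at the origin; LP runs at 5.5° with length 42.2, so P = 42.2·(cos 5.5°, sin 5.5°) = (42.006, 4.0447). ∠LPQ = 57.1°, so PQ runs at 5.5° + (180° − 57.1°) = 128.40° from the x-axis; with |PQ| = 18.7, Q = P + 18.7·(cos 128.40°, sin 128.40°) = (30.390, 18.700). PQ ⟂ QS; with |QS| = 23.3 on the left of PQ, S = Q + 23.3·(-0.78369, -0.62115) = (12.130, 4.2270). Then |LS| = |S − L| = 12.846.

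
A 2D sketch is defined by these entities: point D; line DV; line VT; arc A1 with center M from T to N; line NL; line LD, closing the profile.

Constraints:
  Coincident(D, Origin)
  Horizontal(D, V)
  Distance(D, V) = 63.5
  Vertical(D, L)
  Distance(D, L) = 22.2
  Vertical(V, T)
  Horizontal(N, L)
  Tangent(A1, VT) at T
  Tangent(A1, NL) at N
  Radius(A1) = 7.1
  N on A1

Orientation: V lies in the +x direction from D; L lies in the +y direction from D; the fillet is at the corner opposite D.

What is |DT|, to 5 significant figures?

65.271

The virtual corner opposite D is at (63.500, 22.200). Tangency of A1 to VT means the radius MT is perpendicular to VT and the tangent condition forces MN to be normal to NL, with radius 7.1, so the center M sits 7.1 in from both sides at M = (56.400, 15.100). That places the tangent points at T = (63.500, 15.100) on VT and N = (56.400, 22.200) on NL. Then |DT| = |T − D| = 65.271.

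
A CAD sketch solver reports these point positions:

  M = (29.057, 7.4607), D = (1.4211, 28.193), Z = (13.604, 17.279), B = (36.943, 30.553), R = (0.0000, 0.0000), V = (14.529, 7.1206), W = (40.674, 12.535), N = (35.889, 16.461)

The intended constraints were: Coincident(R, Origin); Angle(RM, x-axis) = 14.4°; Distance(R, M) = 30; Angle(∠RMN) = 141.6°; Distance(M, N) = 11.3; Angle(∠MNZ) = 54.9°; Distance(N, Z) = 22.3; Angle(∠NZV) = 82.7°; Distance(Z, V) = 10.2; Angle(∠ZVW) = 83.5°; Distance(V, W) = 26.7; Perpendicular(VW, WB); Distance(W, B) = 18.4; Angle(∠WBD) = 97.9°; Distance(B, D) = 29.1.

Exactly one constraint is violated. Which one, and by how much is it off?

Distance(B, D) = 29.1 — off by 6.50.

R = (0.00, 0.00) ✓; RM at 14.40° ✓; |RM| = 30.00 ✓; ∠RMN = 141.6° ✓; |MN| = 11.30 ✓; ∠MNZ = 54.90° ✓; |NZ| = 22.30 ✓; ∠NZV = 82.69° ✓; |ZV| = 10.20 ✓; ∠ZVW = 83.50° ✓; |VW| = 26.70 ✓; ∠(VW, WB) = 90.00° ✓; |WB| = 18.40 ✓; ∠WBD = 97.90° ✓; |BD| = 35.60 ✗.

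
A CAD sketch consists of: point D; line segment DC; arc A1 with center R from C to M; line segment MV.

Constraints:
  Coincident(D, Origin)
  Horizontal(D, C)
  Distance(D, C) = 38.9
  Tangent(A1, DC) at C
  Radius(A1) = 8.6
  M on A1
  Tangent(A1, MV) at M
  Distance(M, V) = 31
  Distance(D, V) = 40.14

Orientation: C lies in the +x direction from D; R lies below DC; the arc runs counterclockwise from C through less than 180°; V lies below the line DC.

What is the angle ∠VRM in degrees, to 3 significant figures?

74.5°

Checks: |RM| = 8.600 ✓; ∠(RM, MV) = 90.00° ✓; |MV| = 31.00 ✓; |DV| = 40.14 ✓.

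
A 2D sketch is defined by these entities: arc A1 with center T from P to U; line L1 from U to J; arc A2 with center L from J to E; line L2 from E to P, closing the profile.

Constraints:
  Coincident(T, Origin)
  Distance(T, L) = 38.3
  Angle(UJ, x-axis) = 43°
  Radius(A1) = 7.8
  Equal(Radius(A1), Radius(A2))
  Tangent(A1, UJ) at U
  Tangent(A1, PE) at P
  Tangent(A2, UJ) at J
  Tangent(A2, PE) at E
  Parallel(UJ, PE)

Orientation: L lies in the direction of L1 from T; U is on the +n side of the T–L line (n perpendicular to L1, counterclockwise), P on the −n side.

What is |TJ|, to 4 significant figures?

39.09

The slot axis is L1's direction at 43.0°, so u = (cos 43.0°, sin 43.0°) = (0.7314, 0.6820) and n = (−sin 43.0°, cos 43.0°) = (-0.6820, 0.7314). T is at the origin and L lies 38.3 along u from T, so L = 38.3·u = (28.01, 26.12). Tangency of A1 to both parallel lines with radius 7.8 puts U and P at T ± 7.8·n: U = (-5.320, 5.705), P = (5.320, -5.705). Equal radii place J and E the same way about L: J = L + 7.8·n = (22.69, 31.83), E = L − 7.8·n = (33.33, 20.42). Then |TJ| = |J − T| = 39.09.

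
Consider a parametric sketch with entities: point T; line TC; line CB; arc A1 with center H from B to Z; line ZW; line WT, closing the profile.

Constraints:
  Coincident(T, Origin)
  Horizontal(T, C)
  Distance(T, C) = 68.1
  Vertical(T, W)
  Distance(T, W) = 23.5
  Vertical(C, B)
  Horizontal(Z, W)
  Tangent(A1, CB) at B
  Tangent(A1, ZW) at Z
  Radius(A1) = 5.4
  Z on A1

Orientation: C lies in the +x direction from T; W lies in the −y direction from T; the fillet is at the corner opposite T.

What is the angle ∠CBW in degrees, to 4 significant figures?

94.53°

T is at the origin; TC is horizontal with |TC| = 68.1 and C on the +x side, so C = (68.10, 0.000). TW is vertical with |TW| = 23.5 and W on the −y side, so W = (0.000, -23.50). The virtual corner opposite T is at (68.10, -23.50). Since A1 is tangent to CB there, HB ⟂ CB and tangency of A1 to ZW means the radius HZ is perpendicular to ZW, with radius 5.4, so the center H sits 5.4 in from both sides at H = (62.70, -18.10). That places the tangent points at B = (68.10, -18.10) on CB and Z = (62.70, -23.50) on ZW. Then cos ∠CBW = BC·BW / (|BC||BW|), giving 94.53°.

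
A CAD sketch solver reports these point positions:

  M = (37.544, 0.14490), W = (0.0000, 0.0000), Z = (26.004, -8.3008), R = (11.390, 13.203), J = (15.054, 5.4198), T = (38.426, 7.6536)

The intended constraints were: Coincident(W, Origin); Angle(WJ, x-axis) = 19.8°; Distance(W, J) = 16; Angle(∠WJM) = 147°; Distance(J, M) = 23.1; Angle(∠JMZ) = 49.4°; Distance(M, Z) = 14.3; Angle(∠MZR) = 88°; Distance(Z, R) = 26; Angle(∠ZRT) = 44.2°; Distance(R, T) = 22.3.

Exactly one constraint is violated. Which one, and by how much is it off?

Distance(R, T) = 22.3 — off by 5.30.

W = (0.00, 0.00) ✓; WJ at 19.80° ✓; |WJ| = 16.00 ✓; ∠WJM = 147.0° ✓; |JM| = 23.10 ✓; ∠JMZ = 49.40° ✓; |MZ| = 14.30 ✓; ∠MZR = 88.00° ✓; |ZR| = 26.00 ✓; ∠ZRT = 44.20° ✓; |RT| = 27.60 ✗.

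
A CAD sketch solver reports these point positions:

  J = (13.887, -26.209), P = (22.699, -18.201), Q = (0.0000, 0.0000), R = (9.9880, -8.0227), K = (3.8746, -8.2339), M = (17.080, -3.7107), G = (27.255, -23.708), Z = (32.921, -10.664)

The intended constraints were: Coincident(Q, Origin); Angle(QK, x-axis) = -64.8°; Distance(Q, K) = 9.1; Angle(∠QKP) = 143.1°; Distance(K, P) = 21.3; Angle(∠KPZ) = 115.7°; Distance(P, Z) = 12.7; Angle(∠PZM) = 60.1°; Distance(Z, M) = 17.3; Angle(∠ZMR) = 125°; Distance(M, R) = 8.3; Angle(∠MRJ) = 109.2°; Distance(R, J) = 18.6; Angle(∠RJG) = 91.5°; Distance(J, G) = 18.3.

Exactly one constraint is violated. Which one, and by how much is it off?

Distance(J, G) = 18.3 — off by 4.70.

Q = (0.00, 0.00) ✓; QK at -64.80° ✓; |QK| = 9.100 ✓; ∠QKP = 143.1° ✓; |KP| = 21.30 ✓; ∠KPZ = 115.7° ✓; |PZ| = 12.70 ✓; ∠PZM = 60.10° ✓; |ZM| = 17.30 ✓; ∠ZMR = 125.0° ✓; |MR| = 8.300 ✓; ∠MRJ = 109.2° ✓; |RJ| = 18.60 ✓; ∠RJG = 91.50° ✓; |JG| = 13.60 ✗.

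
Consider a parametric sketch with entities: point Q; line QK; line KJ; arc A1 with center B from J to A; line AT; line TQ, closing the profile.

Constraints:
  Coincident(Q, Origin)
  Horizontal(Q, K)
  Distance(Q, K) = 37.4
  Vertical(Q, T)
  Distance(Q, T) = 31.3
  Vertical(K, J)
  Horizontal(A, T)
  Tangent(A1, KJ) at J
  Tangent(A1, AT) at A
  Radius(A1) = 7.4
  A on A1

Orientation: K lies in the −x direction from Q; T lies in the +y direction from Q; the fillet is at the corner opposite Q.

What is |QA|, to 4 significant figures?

43.36

Q is at the origin; QK is horizontal with |QK| = 37.4 and K on the −x side, so K = (-37.40, 0.000). Q and T share the same x with |QT| = 31.3 and T on the +y side, so T = (0.000, 31.30). The virtual corner opposite Q is at (-37.40, 31.30). A1 meets KJ tangentially, so BJ is at right angles to KJ and since A1 is tangent to AT there, BA ⟂ AT, with radius 7.4, so the center B sits 7.4 in from both sides at B = (-30.00, 23.90). That places the tangent points at J = (-37.40, 23.90) on KJ and A = (-30.00, 31.30) on AT. Then |QA| = |A − Q| = 43.36.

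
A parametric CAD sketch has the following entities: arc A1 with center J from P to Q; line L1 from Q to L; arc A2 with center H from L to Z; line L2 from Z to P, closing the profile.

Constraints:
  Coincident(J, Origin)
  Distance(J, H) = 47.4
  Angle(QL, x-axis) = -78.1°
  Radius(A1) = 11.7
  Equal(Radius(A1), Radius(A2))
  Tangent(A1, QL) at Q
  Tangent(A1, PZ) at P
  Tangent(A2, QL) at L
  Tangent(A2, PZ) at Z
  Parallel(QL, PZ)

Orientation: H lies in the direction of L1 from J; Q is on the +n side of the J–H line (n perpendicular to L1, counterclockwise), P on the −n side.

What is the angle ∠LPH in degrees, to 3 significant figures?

12.4°

The slot axis is L1's direction at -78.1°, so u = (cos -78.1°, sin -78.1°) = (0.206, -0.979) and n = (−sin -78.1°, cos -78.1°) = (0.979, 0.206). J is at the origin and H lies 47.4 along u from J, so H = 47.4·u = (9.77, -46.4). Tangency of A1 to both parallel lines with radius 11.7 puts Q and P at J ± 11.7·n: Q = (11.4, 2.41), P = (-11.4, -2.41). Equal radii place L and Z the same way about H: L = H + 11.7·n = (21.2, -44.0), Z = H − 11.7·n = (-1.67, -48.8). Then cos ∠LPH = PL·PH / (|PL||PH|), giving 12.4°.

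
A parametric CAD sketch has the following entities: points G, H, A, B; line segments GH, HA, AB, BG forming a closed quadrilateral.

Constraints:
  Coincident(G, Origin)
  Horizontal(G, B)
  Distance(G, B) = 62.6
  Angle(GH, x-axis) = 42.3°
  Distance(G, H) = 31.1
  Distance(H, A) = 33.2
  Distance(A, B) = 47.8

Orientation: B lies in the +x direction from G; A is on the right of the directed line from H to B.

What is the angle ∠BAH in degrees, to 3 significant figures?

64.2°

G is at the origin; G and B share the same y with |GB| = 62.6 and B in +x, so B = (62.6, 0). GH runs at 42.3° with |GH| = 31.1, so H = (23.0, 20.9). A is determined by |HA| = 33.2 and |AB| = 47.8 together: it lies at the intersection of circle(H, 33.2) and circle(B, 47.8). With |HB| = 44.8, the foot of the radical line on HB is 9.19 from H and the perpendicular offset is √(33.2² − 9.19²) = 31.9. Taking the right-of-HB solution: A = (16.2, -11.6).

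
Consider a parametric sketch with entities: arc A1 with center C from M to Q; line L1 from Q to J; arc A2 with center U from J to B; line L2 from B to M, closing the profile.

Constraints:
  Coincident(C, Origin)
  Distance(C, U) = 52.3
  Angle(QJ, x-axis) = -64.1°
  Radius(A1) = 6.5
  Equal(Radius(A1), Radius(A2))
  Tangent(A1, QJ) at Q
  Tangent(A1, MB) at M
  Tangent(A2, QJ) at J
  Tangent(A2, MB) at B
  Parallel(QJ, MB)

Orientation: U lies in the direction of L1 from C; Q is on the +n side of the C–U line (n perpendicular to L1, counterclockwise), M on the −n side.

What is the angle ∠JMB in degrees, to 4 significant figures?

13.96°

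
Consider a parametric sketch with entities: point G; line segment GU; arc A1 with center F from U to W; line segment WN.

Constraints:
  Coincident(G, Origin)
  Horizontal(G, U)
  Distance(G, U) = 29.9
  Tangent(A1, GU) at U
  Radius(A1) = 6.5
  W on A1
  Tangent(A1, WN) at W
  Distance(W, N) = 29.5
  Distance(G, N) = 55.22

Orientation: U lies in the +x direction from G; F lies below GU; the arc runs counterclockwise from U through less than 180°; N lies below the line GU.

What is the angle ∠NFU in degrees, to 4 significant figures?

151.8°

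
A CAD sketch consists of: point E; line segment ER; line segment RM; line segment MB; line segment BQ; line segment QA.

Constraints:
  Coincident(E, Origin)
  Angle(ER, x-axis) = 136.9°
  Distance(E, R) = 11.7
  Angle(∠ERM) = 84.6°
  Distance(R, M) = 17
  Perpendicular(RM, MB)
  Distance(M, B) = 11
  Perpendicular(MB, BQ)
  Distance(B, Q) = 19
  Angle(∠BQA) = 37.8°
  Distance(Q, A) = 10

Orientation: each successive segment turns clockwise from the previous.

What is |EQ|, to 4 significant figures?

3.168

E is at the origin; ER runs at 136.9° with length 11.7, so R = (-8.543, 7.994). ∠ERM = 84.6° gives RM at 41.50° from the x-axis; with |RM| = 17.0, M = (4.189, 19.26). RM ⟂ MB, so MB runs at -48.50°; with |MB| = 11.0, B = (11.48, 11.02). MB ⟂ BQ, so BQ runs at -138.5°; with |BQ| = 19.0, Q = (-2.752, -1.569). Then |EQ| = |Q − E| = 3.168.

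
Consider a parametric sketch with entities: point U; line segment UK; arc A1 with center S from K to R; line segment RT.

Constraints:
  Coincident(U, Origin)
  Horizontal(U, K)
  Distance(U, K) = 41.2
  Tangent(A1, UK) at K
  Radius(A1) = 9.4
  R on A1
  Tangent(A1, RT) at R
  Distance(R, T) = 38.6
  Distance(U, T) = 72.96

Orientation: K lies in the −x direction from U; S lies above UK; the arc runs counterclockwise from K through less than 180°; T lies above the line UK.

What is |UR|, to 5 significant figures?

36.837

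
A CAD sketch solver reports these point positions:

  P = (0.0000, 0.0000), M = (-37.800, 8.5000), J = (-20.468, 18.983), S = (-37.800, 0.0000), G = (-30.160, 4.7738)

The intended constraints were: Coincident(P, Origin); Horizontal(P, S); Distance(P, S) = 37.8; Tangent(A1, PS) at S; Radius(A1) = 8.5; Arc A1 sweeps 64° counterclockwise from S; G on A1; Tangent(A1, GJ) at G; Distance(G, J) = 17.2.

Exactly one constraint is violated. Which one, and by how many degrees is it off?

Tangent(A1, GJ) at G — off by 8.30°.

P = (0.00, 0.00) ✓; P.y = 0.00, S.y = 0.00 ✓; |PS| = 37.80 ✓; ∠(MS, SP) = 90.00° ✓; |MS| = 8.500 ✓; bearing(M→G) − bearing(M→S) = 64.00° ✓; |MG| = 8.500 ✓; ∠(MG, GJ) = 98.30° ✗; |GJ| = 17.20 ✓.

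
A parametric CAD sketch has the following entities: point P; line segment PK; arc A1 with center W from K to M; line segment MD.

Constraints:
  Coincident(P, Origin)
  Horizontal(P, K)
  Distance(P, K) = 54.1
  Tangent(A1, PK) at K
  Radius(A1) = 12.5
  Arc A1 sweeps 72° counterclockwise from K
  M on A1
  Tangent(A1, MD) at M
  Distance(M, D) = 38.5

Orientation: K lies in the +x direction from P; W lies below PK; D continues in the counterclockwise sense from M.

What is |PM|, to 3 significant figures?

43.1

A1 meets PK tangentially, so WK is at right angles to PK, so W = K + (0, -12.5) = (54.1, -12.5). On A1, K sits at bearing 90° from W; a 72° counterclockwise sweep puts M at bearing 162°, so M = W + 12.5·(cos 162°, sin 162°) = (42.2, -8.64). Then |PM| = |M − P| = 43.1.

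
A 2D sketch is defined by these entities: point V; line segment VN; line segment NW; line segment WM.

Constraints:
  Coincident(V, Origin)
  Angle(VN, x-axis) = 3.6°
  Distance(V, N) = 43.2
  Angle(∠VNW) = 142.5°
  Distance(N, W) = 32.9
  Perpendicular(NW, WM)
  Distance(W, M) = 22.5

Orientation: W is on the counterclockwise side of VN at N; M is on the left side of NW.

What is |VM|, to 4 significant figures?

67.28

V is at the origin; VN runs at 3.6° with length 43.2, so N = 43.2·(cos 3.6°, sin 3.6°) = (43.11, 2.713). ∠VNW = 142.5°, so NW runs at 3.6° + (180° − 142.5°) = 41.10° from the x-axis; with |NW| = 32.9, W = N + 32.9·(cos 41.10°, sin 41.10°) = (67.91, 24.34). NW is perpendicular to WM; with |WM| = 22.5 on the left of NW, M = W + 22.5·(-0.6574, 0.7536) = (53.12, 41.30). Then |VM| = |M − V| = 67.28.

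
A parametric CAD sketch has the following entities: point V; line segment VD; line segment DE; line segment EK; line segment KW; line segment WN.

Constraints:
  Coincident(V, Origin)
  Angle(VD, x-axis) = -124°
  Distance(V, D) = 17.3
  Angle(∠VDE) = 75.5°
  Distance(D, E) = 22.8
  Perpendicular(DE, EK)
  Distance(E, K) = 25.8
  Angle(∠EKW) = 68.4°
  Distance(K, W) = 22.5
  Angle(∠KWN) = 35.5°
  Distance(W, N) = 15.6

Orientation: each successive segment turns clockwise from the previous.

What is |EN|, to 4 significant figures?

14.93

V is at the origin; VD runs at -124.0° with length 17.3, so D = (-9.674, -14.34). ∠VDE = 75.5° gives DE at 131.5° from the x-axis; with |DE| = 22.8, E = (-24.78, 2.734). DE ⟂ EK, so EK runs at 41.50°; with |EK| = 25.8, K = (-5.459, 19.83). ∠EKW = 68.4° gives KW at -70.10° from the x-axis; with |KW| = 22.5, W = (2.200, -1.327). ∠KWN = 35.5° gives WN at 145.4° from the x-axis; with |WN| = 15.6, N = (-10.64, 7.531). Then |EN| = |N − E| = 14.93.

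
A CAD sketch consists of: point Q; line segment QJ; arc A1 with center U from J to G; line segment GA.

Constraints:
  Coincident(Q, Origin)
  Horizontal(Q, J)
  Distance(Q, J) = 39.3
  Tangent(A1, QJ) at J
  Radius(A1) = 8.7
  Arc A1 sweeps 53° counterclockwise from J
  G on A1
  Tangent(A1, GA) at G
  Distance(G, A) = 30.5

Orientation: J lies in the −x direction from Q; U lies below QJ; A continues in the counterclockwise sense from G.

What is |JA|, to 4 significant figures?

37.61

Q is at the origin; QJ is horizontal with |QJ| = 39.3 and J on the −x side, so J = (-39.30, 0.000). Since A1 is tangent to QJ there, UJ ⟂ QJ, so U = J + (0, -8.7) = (-39.30, -8.700). On A1, J sits at bearing 90° from U; a 53° counterclockwise sweep puts G at bearing 143°, so G = U + 8.7·(cos 143°, sin 143°) = (-46.25, -3.464). A1 meets GA tangentially, so UG is at right angles to GA, so GA runs along (−sin 143°, cos 143°); with |GA| = 30.5, A = (-64.60, -27.82). Then |JA| = |A − J| = 37.61.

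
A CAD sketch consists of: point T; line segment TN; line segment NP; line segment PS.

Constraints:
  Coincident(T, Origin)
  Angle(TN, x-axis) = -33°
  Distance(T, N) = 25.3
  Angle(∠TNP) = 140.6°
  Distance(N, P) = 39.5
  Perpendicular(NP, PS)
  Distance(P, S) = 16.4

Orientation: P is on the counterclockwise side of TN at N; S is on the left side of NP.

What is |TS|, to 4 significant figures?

59.05

∠TNP = 140.6°, so NP runs at -33.0° + (180° − 140.6°) = 6.400° from the x-axis; with |NP| = 39.5, P = N + 39.5·(cos 6.400°, sin 6.400°) = (60.47, -9.376). NP is perpendicular to PS; with |PS| = 16.4 on the left of NP, S = P + 16.4·(-0.1115, 0.9938) = (58.64, 6.921). Then |TS| = |S − T| = 59.05.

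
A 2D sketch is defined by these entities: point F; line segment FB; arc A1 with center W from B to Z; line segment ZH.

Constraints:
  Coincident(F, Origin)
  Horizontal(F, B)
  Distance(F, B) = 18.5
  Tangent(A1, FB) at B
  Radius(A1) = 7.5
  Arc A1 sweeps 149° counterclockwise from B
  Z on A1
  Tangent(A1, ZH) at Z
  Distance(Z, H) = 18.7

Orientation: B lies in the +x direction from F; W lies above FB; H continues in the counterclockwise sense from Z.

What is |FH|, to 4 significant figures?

24.40

On A1, B sits at bearing -90° from W; a 149° counterclockwise sweep puts Z at bearing 59°, so Z = W + 7.5·(cos 59°, sin 59°) = (22.36, 13.93). A1 meets ZH tangentially, so WZ is at right angles to ZH, so ZH runs along (−sin 59°, cos 59°); with |ZH| = 18.7, H = (6.334, 23.56). Then |FH| = |H − F| = 24.40.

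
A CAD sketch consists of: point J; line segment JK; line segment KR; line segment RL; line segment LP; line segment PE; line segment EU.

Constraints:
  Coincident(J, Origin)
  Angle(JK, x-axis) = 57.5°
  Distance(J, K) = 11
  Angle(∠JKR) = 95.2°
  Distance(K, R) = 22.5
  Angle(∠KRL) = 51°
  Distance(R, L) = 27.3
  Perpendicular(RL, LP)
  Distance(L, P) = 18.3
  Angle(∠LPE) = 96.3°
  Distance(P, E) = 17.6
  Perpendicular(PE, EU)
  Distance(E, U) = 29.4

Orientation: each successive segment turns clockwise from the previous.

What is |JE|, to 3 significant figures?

16.1

J is at the origin; JK runs at 57.5° with length 11.0, so K = (5.91, 9.28). ∠JKR = 95.2° gives KR at -27.3° from the x-axis; with |KR| = 22.5, R = (25.9, -1.04). ∠KRL = 51.0° gives RL at -156° from the x-axis; with |RL| = 27.3, L = (0.907, -12.0). The perpendicularity gives LP at right angles to RL, so LP runs at 114°; with |LP| = 18.3, P = (-6.45, 4.74). ∠LPE = 96.3° gives PE at 30.0° from the x-axis; with |PE| = 17.6, E = (8.79, 13.5). Then |JE| = |E − J| = 16.1.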